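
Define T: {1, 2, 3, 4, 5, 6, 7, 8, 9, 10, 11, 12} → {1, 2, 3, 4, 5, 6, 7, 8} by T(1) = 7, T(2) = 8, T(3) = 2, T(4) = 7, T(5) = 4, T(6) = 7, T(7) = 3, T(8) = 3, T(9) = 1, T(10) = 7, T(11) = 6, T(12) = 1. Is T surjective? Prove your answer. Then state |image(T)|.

No element maps to 5, so T is not surjective.
The image of T is {1, 2, 3, 4, 6, 7, 8}, which has 7 elements.

7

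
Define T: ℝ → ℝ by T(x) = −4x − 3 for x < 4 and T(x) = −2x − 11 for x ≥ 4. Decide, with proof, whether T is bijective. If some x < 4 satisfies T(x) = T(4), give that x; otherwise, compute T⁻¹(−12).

Both pieces are strictly decreasing (slopes −4 and −2), so each is injective on its own interval.
The left piece maps (−∞, 4) onto (−19, ∞); the right piece maps [4, ∞) onto (−∞, −19].
Since −19 = −19, the images partition ℝ: T is injective and surjective, hence bijective.
Because the two images are disjoint, no x < 4 has T(x) = T(4), so we compute T⁻¹(−12): −12 lies in (−19, ∞), so solve −4x − 3 = −12: x = (−12 + 3)/(−4) = 9/4.

9/4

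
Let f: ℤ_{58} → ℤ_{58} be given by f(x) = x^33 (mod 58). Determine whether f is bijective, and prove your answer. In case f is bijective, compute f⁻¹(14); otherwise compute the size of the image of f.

40

Computing x^33 mod 58 for each x (by repeated squaring, reducing mod 58 at every step), the values f(0), f(1), …, f(57) are: 0, 1, 32, 11, 38, 51, 4, 45, 56, 5, 8, 43, 12, 35, 48, 39, 52, 17, 44, 21, 24, 31, 42, 25, 36, 49, 18, 55, 28, 29, 30, 3, 40, 9, 22, 33, 16, 27, 34, 37, 14, 41, 6, 19, 10, 23, 46, 15, 50, 53, 2, 13, 54, 7, 20, 47, 26, 57.
Every element of ℤ_{58} appears exactly once in this list, so f is a bijection, and in particular bijective.
Since f is bijective, we read off the preimage of 14 from the same table: f(40) = 14, so f⁻¹(14) = 40.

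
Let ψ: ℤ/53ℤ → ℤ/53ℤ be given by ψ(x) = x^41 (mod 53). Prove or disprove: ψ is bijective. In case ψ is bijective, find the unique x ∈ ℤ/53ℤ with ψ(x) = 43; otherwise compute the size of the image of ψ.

Since 53 is prime, the nonzero elements of ℤ/53ℤ form a cyclic group of order 52.
As gcd(41, 52) = 1, raising to the 41st power is a bijection on this group: if a^41 ≡ b^41 then (ab^{−1})^41 = 1, and the only element of order dividing gcd(41, 52) = 1 is 1, so a = b.
With ψ(0) = 0 this makes ψ injective on all of ℤ/53ℤ, hence bijective (finite equal-size domain and codomain). In particular ψ is bijective.
Since ψ is bijective, we find the preimage of 43. The inverse of x ↦ x^41 on (ℤ/53ℤ)^× is x ↦ x^33, because 41·33 = 1353 = 26·52 + 1 ≡ 1 (mod 52) and x^{52} = 1 for x ≠ 0 (Fermat). So ψ⁻¹(43) = 43^33 mod 53.
Repeated squaring mod 53: 43^1 ≡ 43, 43^2 ≡ 43² = 1849 ≡ 47, 43^4 ≡ 47² = 2209 ≡ 36, 43^8 ≡ 36² = 1296 ≡ 24, 43^16 ≡ 24² = 576 ≡ 46, 43^32 ≡ 46² = 2116 ≡ 49. Since 33 = 32 + 1, 43^33 ≡ 49·43: 49·43 = 2107 ≡ 40. So 43^33 ≡ 40 (mod 53).
Hence ψ⁻¹(43) = 40.

40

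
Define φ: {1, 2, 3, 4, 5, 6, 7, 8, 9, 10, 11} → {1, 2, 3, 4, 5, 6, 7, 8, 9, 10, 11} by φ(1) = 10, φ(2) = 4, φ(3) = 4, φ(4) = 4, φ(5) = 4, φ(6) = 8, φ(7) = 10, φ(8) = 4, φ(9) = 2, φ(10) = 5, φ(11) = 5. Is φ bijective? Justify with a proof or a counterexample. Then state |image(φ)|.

φ(2) = 4 = φ(3) with 2 ≠ 3, so φ is not injective, hence not bijective.
The image of φ is {2, 4, 5, 8, 10}, which has 5 elements.

5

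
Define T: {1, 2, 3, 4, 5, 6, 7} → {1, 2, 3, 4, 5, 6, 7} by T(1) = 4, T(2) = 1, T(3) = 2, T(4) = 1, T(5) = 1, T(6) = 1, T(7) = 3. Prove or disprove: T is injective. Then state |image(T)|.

T(2) = 1 = T(4) with 2 ≠ 4, so T is not injective.
The image of T is {1, 2, 3, 4}, which has 4 elements.

4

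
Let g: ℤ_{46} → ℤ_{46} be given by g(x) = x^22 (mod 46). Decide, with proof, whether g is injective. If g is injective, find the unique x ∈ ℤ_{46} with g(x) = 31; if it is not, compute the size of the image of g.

4

g(1) = 1^22 = 1.
g(3): Repeated squaring mod 46: 3^1 ≡ 3, 3^2 ≡ 3² = 9, 3^4 ≡ 9² = 81 ≡ 35, 3^8 ≡ 35² = 1225 ≡ 29, 3^16 ≡ 29² = 841 ≡ 13. Since 22 = 16 + 4 + 2, 3^22 ≡ 13·35·9: 13·35 = 455 ≡ 41, then 41·9 = 369 ≡ 1. So 3^22 ≡ 1 (mod 46).
So g(1) = g(3) = 1 while 1 ≠ 3, so g is not injective.
Since g is not injective, we determine |image(g)|. Computing x^22 mod 46 for each x (by repeated squaring, reducing mod 46 at every step), the values g(0), g(1), …, g(45) are: 0, 1, 24, 1, 24, 1, 24, 1, 24, 1, 24, 1, 24, 1, 24, 1, 24, 1, 24, 1, 24, 1, 24, 23, 24, 1, 24, 1, 24, 1, 24, 1, 24, 1, 24, 1, 24, 1, 24, 1, 24, 1, 24, 1, 24, 1.
The distinct values are {0, 1, 23, 24}; there are 4 of them.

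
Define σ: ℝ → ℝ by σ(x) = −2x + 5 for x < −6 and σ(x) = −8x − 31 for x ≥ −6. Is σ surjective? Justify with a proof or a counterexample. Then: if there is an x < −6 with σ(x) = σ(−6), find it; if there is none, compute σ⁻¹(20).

Both pieces are strictly decreasing (slopes −2 and −8), so each is injective on its own interval.
The left piece maps (−∞, −6) onto (17, ∞); the right piece maps [−6, ∞) onto (−∞, 17].
These images together cover ℝ, so σ is surjective.
Because the two images are disjoint, no x < −6 has σ(x) = σ(−6), so we compute σ⁻¹(20): 20 lies in (17, ∞), so solve −2x + 5 = 20: x = (20 − 5)/(−2) = −15/2.

-15/2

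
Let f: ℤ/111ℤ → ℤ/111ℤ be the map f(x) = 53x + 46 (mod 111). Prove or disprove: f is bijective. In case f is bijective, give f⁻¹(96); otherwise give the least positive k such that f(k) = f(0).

91

Recall that f is injective if f(a) = f(b) implies a = b.
If f(a) = f(b), then 53a ≡ 53b (mod 111). Because gcd(53, 111) = 1, we may cancel 53 to get a ≡ b (mod 111).
We now compute 53⁻¹ mod 111 explicitly. Euclid's algorithm: 111 = 2·53 + 5, 53 = 10·5 + 3, 5 = 1·3 + 2, 3 = 1·2 + 1; back-substituting gives 1 = 44·53 − 21·111, so 53⁻¹ ≡ 44 (mod 111).
Then y ↦ 44(y − 46) is a two-sided inverse to f, so every y ∈ ℤ/111ℤ has a preimage.
Thus f is bijective.
Since f is bijective, we find f⁻¹(96): we need 53x ≡ 96 − 46 ≡ 50 (mod 111). Using 53⁻¹ = 44: x ≡ 44·50 = 2200 = 19·111 + 91, so x = 91.
Check: f(91) = 53·91 + 46 = 4869 = 43·111 + 96 ≡ 96 (mod 111).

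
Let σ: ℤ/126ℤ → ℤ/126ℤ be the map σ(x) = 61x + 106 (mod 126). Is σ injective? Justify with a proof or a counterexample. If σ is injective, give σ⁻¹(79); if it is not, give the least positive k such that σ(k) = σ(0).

Suppose σ(a) = σ(b) in ℤ/126ℤ. Then 61a + 106 ≡ 61b + 106 (mod 126), thus 61(a − b) ≡ 0 (mod 126).
Since gcd(61, 126) = 1, 61 is invertible modulo 126, thus a − b ≡ 0 (mod 126), i.e. a = b.
So σ is injective.
We now compute 61⁻¹ mod 126 explicitly. Euclid's algorithm: 126 = 2·61 + 4, 61 = 15·4 + 1; back-substituting gives 1 = 31·61 − 15·126, so 61⁻¹ ≡ 31 (mod 126).
Since σ is injective, we find σ⁻¹(79): we need 61x ≡ 79 − 106 ≡ 99 (mod 126). Using 61⁻¹ = 31: x ≡ 31·99 = 3069 = 24·126 + 45, so x = 45.
Check: σ(45) = 61·45 + 106 = 2851 = 22·126 + 79 ≡ 79 (mod 126).

45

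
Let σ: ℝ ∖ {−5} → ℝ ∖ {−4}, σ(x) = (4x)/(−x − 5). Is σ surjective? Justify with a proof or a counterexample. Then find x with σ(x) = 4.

For any y ≠ −4, solving y(−x − 5) = 4x for x gives a well-defined x ≠ −5. So σ is surjective.
Solving σ(x) = 4: cross-multiplying gives 4x = 4(−x − 5), which rearranges to 8x = −20, so x = −5/2.

-5/2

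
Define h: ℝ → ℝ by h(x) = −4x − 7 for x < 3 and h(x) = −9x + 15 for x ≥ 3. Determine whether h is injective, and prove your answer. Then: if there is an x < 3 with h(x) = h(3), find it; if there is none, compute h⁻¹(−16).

5/4

Both pieces are strictly decreasing (slopes −4 and −9), so each is injective on its own interval.
The left piece maps (−∞, 3) onto (−19, ∞); the right piece maps [3, ∞) onto (−∞, −12].
These images overlap. In particular h(3) = −12 (right piece), and solving −4x − 7 = −12 on the left piece gives x = 5/4 < 3.
So h(5/4) = h(3) with 5/4 ≠ 3, and h is not injective. This x = 5/4 is the requested value below 3.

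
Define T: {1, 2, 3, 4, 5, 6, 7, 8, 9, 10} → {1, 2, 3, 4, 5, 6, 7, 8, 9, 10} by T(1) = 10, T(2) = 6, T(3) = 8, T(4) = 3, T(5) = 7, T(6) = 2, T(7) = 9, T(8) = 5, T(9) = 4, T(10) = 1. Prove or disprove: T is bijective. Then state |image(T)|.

The values 10, 6, 8, 3, 7, 2, 9, 5, 4, 1 are a permutation of {1, 2, 3, 4, 5, 6, 7, 8, 9, 10}: each element appears exactly once.
So T is injective and surjective, hence bijective.
The image of T is {1, 2, 3, 4, 5, 6, 7, 8, 9, 10}, which has 10 elements.

10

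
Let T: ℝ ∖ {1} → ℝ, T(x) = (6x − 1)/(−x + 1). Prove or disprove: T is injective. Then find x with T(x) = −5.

-4

Suppose T(a) = T(b). Cross-multiplying: (6a − 1)(−b + 1) = (6b − 1)(−a + 1).
Expanding both sides and cancelling the symmetric terms leaves 5·(a − b) = 0. Since 5 ≠ 0, a = b. Thus T is injective.
Solving T(x) = −5: cross-multiplying gives 6x − 1 = −5(−x + 1), which rearranges to 1x = −4, so x = −4.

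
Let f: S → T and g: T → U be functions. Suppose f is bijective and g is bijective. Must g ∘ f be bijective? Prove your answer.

Injectivity: if g(f(u)) = g(f(v)) then f(u) = f(v) (g injective) so u = v (f injective).
Surjectivity: for c ∈ U pick b with g(b) = c, then a with f(a) = b; then (g ∘ f)(a) = c.
So g ∘ f is bijective.

bijective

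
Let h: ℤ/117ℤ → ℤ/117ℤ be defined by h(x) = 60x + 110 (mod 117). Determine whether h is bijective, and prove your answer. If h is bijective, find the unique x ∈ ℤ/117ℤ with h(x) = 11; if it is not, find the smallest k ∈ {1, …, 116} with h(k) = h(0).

We have gcd(60, 117) = 3 > 1. Taking a = 0 and b = 39: h(0) = 110 and h(39) = 60·39 + 110 = 2450 ≡ 110 (mod 117).
So h(0) = h(39) while 0 ≠ 39, so h is not injective, hence not bijective.
Since h is not bijective, we find the least positive k with h(k) = h(0): this means 60k ≡ 0 (mod 117), i.e. 117 ∣ 60k. Since gcd(60, 117) = 3, dividing through by 3 this holds exactly when 39 ∣ 20k, and as gcd(20, 39) = 1, exactly when 39 ∣ k.
The smallest positive such k is 39.

39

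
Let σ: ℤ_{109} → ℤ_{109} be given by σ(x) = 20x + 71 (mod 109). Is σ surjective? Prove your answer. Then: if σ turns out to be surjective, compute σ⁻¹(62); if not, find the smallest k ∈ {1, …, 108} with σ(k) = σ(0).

Since gcd(20, 109) = 1, 20 is invertible modulo 109. Euclid's algorithm: 109 = 5·20 + 9, 20 = 2·9 + 2, 9 = 4·2 + 1; back-substituting gives 1 = 60·20 − 11·109, so 20⁻¹ ≡ 60 (mod 109).
For any y ∈ ℤ_{109}, x = 60(y − 71) mod 109 satisfies σ(x) = 20·60(y − 71) + 71 ≡ y (since 20·60 ≡ 1 mod 109). So every y has a preimage.
Therefore σ is surjective.
Since σ is surjective, we find σ⁻¹(62): we need 20x ≡ 62 − 71 ≡ 100 (mod 109). Using 20⁻¹ = 60: x ≡ 60·100 = 6000 = 55·109 + 5, so x = 5.
Check: σ(5) = 20·5 + 71 = 171 = 1·109 + 62 ≡ 62 (mod 109).

5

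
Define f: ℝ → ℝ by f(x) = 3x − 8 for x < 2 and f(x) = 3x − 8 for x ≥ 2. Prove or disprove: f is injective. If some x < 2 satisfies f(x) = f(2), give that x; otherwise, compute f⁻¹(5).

Both pieces are strictly increasing (slopes 3 and 3), so each is injective on its own interval.
The left piece maps (−∞, 2) onto (−∞, −2); the right piece maps [2, ∞) onto [−2, ∞).
These images are disjoint, so no value is attained by both pieces. Hence f is injective.
Because the two images are disjoint, no x < 2 has f(x) = f(2), so we compute f⁻¹(5): 5 lies in [−2, ∞), so solve 3x − 8 = 5: x = (5 + 8)/3 = 13/3.

13/3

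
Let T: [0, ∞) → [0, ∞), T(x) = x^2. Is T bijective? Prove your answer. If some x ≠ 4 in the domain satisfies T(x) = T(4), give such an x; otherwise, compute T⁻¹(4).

On [0, ∞), x ↦ x^2 is strictly increasing (injective) and for any y ∈ [0, ∞) the 2nd root y^{1/2} lies in [0, ∞) (surjective). So T is bijective.
Since x ↦ x^2 is strictly increasing on [0, ∞), it is injective there, so no x ≠ 4 in the domain has T(x) = T(4). We therefore compute T⁻¹(4) = 4^{1/2} = 2 (indeed 2^2 = 4).

2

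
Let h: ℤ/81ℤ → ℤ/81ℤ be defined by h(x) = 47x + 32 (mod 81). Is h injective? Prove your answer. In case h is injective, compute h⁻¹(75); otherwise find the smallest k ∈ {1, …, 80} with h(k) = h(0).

If h(a) = h(b), then 47a ≡ 47b (mod 81). Because gcd(47, 81) = 1, we may cancel 47 to get a ≡ b (mod 81).
Therefore h is injective.
We now compute 47⁻¹ mod 81 explicitly. Euclid's algorithm: 81 = 1·47 + 34, 47 = 1·34 + 13, 34 = 2·13 + 8, 13 = 1·8 + 5, 8 = 1·5 + 3, 5 = 1·3 + 2, 3 = 1·2 + 1; back-substituting gives 1 = 50·47 − 29·81, so 47⁻¹ ≡ 50 (mod 81).
Since h is injective, we compute h⁻¹(75): solve 47x + 32 ≡ 75 (mod 81), i.e. 47x ≡ 43 (mod 81).
Multiplying by 47⁻¹ = 50 gives x ≡ 50·43 = 2150 = 26·81 + 44 ≡ 44 (mod 81).
Check: h(44) = 47·44 + 32 = 2100 = 25·81 + 75 ≡ 75 (mod 81).

44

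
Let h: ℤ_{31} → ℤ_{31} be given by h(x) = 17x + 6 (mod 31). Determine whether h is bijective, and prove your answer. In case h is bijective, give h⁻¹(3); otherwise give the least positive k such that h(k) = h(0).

29

Recall: h is injective if h(s) = h(t) implies s = t.
Suppose h(s) = h(t) in ℤ_{31}. Then 17s + 6 ≡ 17t + 6 (mod 31), so 17(s − t) ≡ 0 (mod 31).
Since gcd(17, 31) = 1, 17 is invertible modulo 31, hence s − t ≡ 0 (mod 31), i.e. s = t.
We now compute 17⁻¹ mod 31 explicitly. Euclid's algorithm: 31 = 1·17 + 14, 17 = 1·14 + 3, 14 = 4·3 + 2, 3 = 1·2 + 1; back-substituting gives 1 = 11·17 − 6·31, so 17⁻¹ ≡ 11 (mod 31).
Then y ↦ 11(y − 6) is a two-sided inverse to h, so every y ∈ ℤ_{31} has a preimage.
Therefore h is bijective.
Since h is bijective, we find h⁻¹(3): we need 17x ≡ 3 − 6 ≡ 28 (mod 31). Using 17⁻¹ = 11: x ≡ 11·28 = 308 = 9·31 + 29, so x = 29.
Check: h(29) = 17·29 + 6 = 499 = 16·31 + 3 ≡ 3 (mod 31).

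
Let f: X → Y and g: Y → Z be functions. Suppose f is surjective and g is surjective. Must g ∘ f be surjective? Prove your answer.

Let c ∈ Z. Since g is surjective, there is b ∈ Y with g(b) = c. Since f is surjective, there is a ∈ X with f(a) = b.
Then (g ∘ f)(a) = g(b) = c. Therefore g ∘ f is surjective.

surjective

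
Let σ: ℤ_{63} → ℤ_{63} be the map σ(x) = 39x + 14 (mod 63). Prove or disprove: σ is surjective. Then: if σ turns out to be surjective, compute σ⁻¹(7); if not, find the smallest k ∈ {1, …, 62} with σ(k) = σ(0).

Since gcd(39, 63) = 3, we have 39x ≡ 0 (mod 3) for all x, so σ(x) ≡ 2 (mod 3).
But 0 ≢ 2 (mod 3), so 0 ∈ ℤ_{63} has no preimage. Hence σ is not surjective.
Since σ is not surjective, we find the least positive k with σ(k) = σ(0): this means 39k ≡ 0 (mod 63), i.e. 63 ∣ 39k. Since gcd(39, 63) = 3, dividing through by 3 this holds exactly when 21 ∣ 13k, and as gcd(13, 21) = 1, exactly when 21 ∣ k.
The smallest positive such k is 21.

21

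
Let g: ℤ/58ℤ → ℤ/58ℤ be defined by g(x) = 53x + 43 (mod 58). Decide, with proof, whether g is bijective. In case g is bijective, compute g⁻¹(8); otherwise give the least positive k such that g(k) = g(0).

If g(s) = g(t), then 53s ≡ 53t (mod 58). Because gcd(53, 58) = 1, we may cancel 53 to get s ≡ t (mod 58).
We now compute 53⁻¹ mod 58 explicitly. Euclid's algorithm: 58 = 1·53 + 5, 53 = 10·5 + 3, 5 = 1·3 + 2, 3 = 1·2 + 1; back-substituting gives 1 = 23·53 − 21·58, so 53⁻¹ ≡ 23 (mod 58).
Then y ↦ 23(y − 43) is a two-sided inverse to g, so every y ∈ ℤ/58ℤ has a preimage.
So g is bijective.
Since g is bijective, we compute g⁻¹(8): solve 53x + 43 ≡ 8 (mod 58), i.e. 53x ≡ 23 (mod 58).
Multiplying by 53⁻¹ = 23 gives x ≡ 23·23 = 529 = 9·58 + 7 ≡ 7 (mod 58).
Check: g(7) = 53·7 + 43 = 414 = 7·58 + 8 ≡ 8 (mod 58).

7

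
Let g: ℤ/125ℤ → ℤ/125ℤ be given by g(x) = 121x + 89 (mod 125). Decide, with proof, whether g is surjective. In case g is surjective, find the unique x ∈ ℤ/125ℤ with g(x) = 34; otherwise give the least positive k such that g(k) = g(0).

45

Since gcd(121, 125) = 1, 121 is invertible modulo 125. Euclid's algorithm: 125 = 1·121 + 4, 121 = 30·4 + 1; back-substituting gives 1 = 31·121 − 30·125, so 121⁻¹ ≡ 31 (mod 125).
For any y ∈ ℤ/125ℤ, x = 31(y − 89) mod 125 satisfies g(x) = 121·31(y − 89) + 89 ≡ y (since 121·31 ≡ 1 mod 125). So every y has a preimage.
Therefore g is surjective.
Since g is surjective, we compute g⁻¹(34): solve 121x + 89 ≡ 34 (mod 125), i.e. 121x ≡ 70 (mod 125).
Multiplying by 121⁻¹ = 31 gives x ≡ 31·70 = 2170 = 17·125 + 45 ≡ 45 (mod 125).
Check: g(45) = 121·45 + 89 = 5534 = 44·125 + 34 ≡ 34 (mod 125).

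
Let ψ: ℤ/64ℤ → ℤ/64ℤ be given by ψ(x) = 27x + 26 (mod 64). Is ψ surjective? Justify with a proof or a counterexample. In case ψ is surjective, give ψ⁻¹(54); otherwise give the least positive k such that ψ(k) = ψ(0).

Since gcd(27, 64) = 1, 27 is invertible modulo 64. Euclid's algorithm: 64 = 2·27 + 10, 27 = 2·10 + 7, 10 = 1·7 + 3, 7 = 2·3 + 1; back-substituting gives 1 = 19·27 − 8·64, so 27⁻¹ ≡ 19 (mod 64).
Then y ↦ 19(y − 26) is a two-sided inverse to ψ, so every y ∈ ℤ/64ℤ has a preimage.
Therefore ψ is surjective.
Since ψ is surjective, we find ψ⁻¹(54): we need 27x ≡ 54 − 26 ≡ 28 (mod 64). Using 27⁻¹ = 19: x ≡ 19·28 = 532 = 8·64 + 20, so x = 20.
Check: ψ(20) = 27·20 + 26 = 566 = 8·64 + 54 ≡ 54 (mod 64).

20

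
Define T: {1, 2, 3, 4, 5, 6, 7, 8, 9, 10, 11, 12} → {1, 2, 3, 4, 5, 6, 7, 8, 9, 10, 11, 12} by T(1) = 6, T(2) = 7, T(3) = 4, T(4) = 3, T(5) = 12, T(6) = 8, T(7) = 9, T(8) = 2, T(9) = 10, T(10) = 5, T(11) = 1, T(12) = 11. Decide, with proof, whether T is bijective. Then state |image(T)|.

The values 6, 7, 4, 3, 12, 8, 9, 2, 10, 5, 1, 11 are a permutation of {1, 2, 3, 4, 5, 6, 7, 8, 9, 10, 11, 12}: each element appears exactly once.
So T is injective and surjective, hence bijective.
The image of T is {1, 2, 3, 4, 5, 6, 7, 8, 9, 10, 11, 12}, which has 12 elements.

12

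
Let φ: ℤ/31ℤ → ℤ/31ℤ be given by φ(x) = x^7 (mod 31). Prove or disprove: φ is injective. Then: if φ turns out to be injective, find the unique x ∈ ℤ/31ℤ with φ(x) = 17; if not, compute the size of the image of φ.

Since 31 is prime, the nonzero elements of ℤ/31ℤ form a cyclic group of order 30.
As gcd(7, 30) = 1, raising to the 7th power is a bijection on this group: if u^7 ≡ v^7 then (uv^{−1})^7 = 1, and the only element of order dividing gcd(7, 30) = 1 is 1, so u = v.
With φ(0) = 0 this makes φ injective on all of ℤ/31ℤ, hence bijective (finite equal-size domain and codomain). In particular φ is injective.
Since φ is injective, we find the preimage of 17. The inverse of x ↦ x^7 on (ℤ/31ℤ)^× is x ↦ x^13, because 7·13 = 91 = 3·30 + 1 ≡ 1 (mod 30) and x^{30} = 1 for x ≠ 0 (Fermat). So φ⁻¹(17) = 17^13 mod 31.
Repeated squaring mod 31: 17^1 ≡ 17, 17^2 ≡ 17² = 289 ≡ 10, 17^4 ≡ 10² = 100 ≡ 7, 17^8 ≡ 7² = 49 ≡ 18. Since 13 = 8 + 4 + 1, 17^13 ≡ 18·7·17: 18·7 = 126 ≡ 2, then 2·17 = 34 ≡ 3. So 17^13 ≡ 3 (mod 31).
Hence φ⁻¹(17) = 3.

3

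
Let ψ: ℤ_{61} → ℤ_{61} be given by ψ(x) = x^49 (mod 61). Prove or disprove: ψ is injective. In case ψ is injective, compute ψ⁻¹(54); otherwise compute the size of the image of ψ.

Since 61 is prime, the nonzero elements of ℤ_{61} form a cyclic group of order 60.
As gcd(49, 60) = 1, raising to the 49th power is a bijection on this group: if a^49 ≡ b^49 then (ab^{−1})^49 = 1, and the only element of order dividing gcd(49, 60) = 1 is 1, so a = b.
With ψ(0) = 0 this makes ψ injective on all of ℤ_{61}, hence bijective (finite equal-size domain and codomain). In particular ψ is injective.
Since ψ is injective, we find the preimage of 54. The inverse of x ↦ x^49 on (ℤ_{61})^× is x ↦ x^49, because 49·49 = 2401 = 40·60 + 1 ≡ 1 (mod 60) and x^{60} = 1 for x ≠ 0 (Fermat). So ψ⁻¹(54) = 54^49 mod 61.
Repeated squaring mod 61: 54^1 ≡ 54, 54^2 ≡ 54² = 2916 ≡ 49, 54^4 ≡ 49² = 2401 ≡ 22, 54^8 ≡ 22² = 484 ≡ 57, 54^16 ≡ 57² = 3249 ≡ 16, 54^32 ≡ 16² = 256 ≡ 12. Since 49 = 32 + 16 + 1, 54^49 ≡ 12·16·54: 12·16 = 192 ≡ 9, then 9·54 = 486 ≡ 59. So 54^49 ≡ 59 (mod 61).
Hence ψ⁻¹(54) = 59.

59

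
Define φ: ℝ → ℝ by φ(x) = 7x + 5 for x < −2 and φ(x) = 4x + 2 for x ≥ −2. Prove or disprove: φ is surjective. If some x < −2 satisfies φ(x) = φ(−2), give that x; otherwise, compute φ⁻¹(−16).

-3

Both pieces are strictly increasing (slopes 7 and 4), so each is injective on its own interval.
The left piece maps (−∞, −2) onto (−∞, −9); the right piece maps [−2, ∞) onto [−6, ∞).
The union (−∞, −9) ∪ [−6, ∞) omits the interval between −9 and −6; in particular −9 has no preimage. So φ is not surjective.
Because the two images are disjoint, no x < −2 has φ(x) = φ(−2), so we compute φ⁻¹(−16): −16 lies in (−∞, −9), so solve 7x + 5 = −16: x = (−16 − 5)/7 = −3.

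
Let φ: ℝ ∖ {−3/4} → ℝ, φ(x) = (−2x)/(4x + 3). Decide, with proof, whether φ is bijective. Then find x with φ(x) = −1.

If φ(x) = −1/2, cross-multiplying gives 4(−2x) = −2(4x + 3), which simplifies to 0 = −6 — false.  So −1/2 has no preimage and φ is not surjective.
Therefore φ is not bijective.
Solving φ(x) = −1: cross-multiplying gives −2x = −1(4x + 3), which rearranges to 2x = −3, so x = −3/2.

-3/2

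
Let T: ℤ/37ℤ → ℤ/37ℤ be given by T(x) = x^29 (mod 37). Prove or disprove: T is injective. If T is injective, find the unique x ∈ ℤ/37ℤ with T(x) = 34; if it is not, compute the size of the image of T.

16

Since 37 is prime, the nonzero elements of ℤ/37ℤ form a cyclic group of order 36.
As gcd(29, 36) = 1, raising to the 29th power is a bijection on this group: if x_1^29 ≡ x_2^29 then (x_1x_2^{−1})^29 = 1, and the only element of order dividing gcd(29, 36) = 1 is 1, so x_1 = x_2.
With T(0) = 0 this makes T injective on all of ℤ/37ℤ, hence bijective (finite equal-size domain and codomain). In particular T is injective.
Since T is injective, we find the preimage of 34. The inverse of x ↦ x^29 on (ℤ/37ℤ)^× is x ↦ x^5, because 29·5 = 145 = 4·36 + 1 ≡ 1 (mod 36) and x^{36} = 1 for x ≠ 0 (Fermat). So T⁻¹(34) = 34^5 mod 37.
Repeated squaring mod 37: 34^1 ≡ 34, 34^2 ≡ 34² = 1156 ≡ 9, 34^4 ≡ 9² = 81 ≡ 7. Since 5 = 4 + 1, 34^5 ≡ 7·34: 7·34 = 238 ≡ 16. So 34^5 ≡ 16 (mod 37).
Hence T⁻¹(34) = 16.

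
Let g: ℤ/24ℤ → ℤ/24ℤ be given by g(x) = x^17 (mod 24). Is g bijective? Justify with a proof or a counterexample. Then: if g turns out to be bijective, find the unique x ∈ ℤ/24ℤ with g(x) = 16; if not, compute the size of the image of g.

15

g(0) = 0^17 = 0.
g(6): Repeated squaring mod 24: 6^1 ≡ 6, 6^2 ≡ 6² = 36 ≡ 12, 6^4 ≡ 12² = 144 ≡ 0, 6^8 ≡ 0² = 0, 6^16 ≡ 0² = 0. Since 17 = 16 + 1, 6^17 ≡ 0·6: 0·6 = 0. So 6^17 ≡ 0 (mod 24).
So g(0) = g(6) = 0 while 0 ≠ 6, hence g is not injective, hence not bijective.
Since g is not bijective, we determine |image(g)|. Computing x^17 mod 24 for each x (by repeated squaring, reducing mod 24 at every step), the values g(0), g(1), …, g(23) are: 0, 1, 8, 3, 16, 5, 0, 7, 8, 9, 16, 11, 0, 13, 8, 15, 16, 17, 0, 19, 8, 21, 16, 23.
The distinct values are {0, 1, 3, 5, 7, 8, 9, 11, 13, 15, 16, 17, 19, 21, 23}; there are 15 of them.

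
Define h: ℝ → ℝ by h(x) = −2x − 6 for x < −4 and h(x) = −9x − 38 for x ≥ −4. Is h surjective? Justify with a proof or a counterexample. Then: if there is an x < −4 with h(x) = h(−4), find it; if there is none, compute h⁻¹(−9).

-29/9

Both pieces are strictly decreasing (slopes −2 and −9), so each is injective on its own interval.
The left piece maps (−∞, −4) onto (2, ∞); the right piece maps [−4, ∞) onto (−∞, −2].
The union (2, ∞) ∪ (−∞, −2] omits the interval between 2 and −2; in particular 2 has no preimage. So h is not surjective.
Because the two images are disjoint, no x < −4 has h(x) = h(−4), so we compute h⁻¹(−9): −9 lies in (−∞, −2], so solve −9x − 38 = −9: x = (−9 + 38)/(−9) = −29/9.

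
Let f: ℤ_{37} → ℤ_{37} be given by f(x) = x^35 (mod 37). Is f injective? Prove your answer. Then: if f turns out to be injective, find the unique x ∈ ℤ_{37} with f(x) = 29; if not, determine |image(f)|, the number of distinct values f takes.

Since 37 is prime, the nonzero elements of ℤ_{37} form a cyclic group of order 36.
As gcd(35, 36) = 1, raising to the 35th power is a bijection on this group: if a^35 ≡ b^35 then (ab^{−1})^35 = 1, and the only element of order dividing gcd(35, 36) = 1 is 1, so a = b.
With f(0) = 0 this makes f injective on all of ℤ_{37}, hence bijective (finite equal-size domain and codomain). In particular f is injective.
Since f is injective, we find the preimage of 29. The inverse of x ↦ x^35 on (ℤ_{37})^× is x ↦ x^35, because 35·35 = 1225 = 34·36 + 1 ≡ 1 (mod 36) and x^{36} = 1 for x ≠ 0 (Fermat). So f⁻¹(29) = 29^35 mod 37.
Repeated squaring mod 37: 29^1 ≡ 29, 29^2 ≡ 29² = 841 ≡ 27, 29^4 ≡ 27² = 729 ≡ 26, 29^8 ≡ 26² = 676 ≡ 10, 29^16 ≡ 10² = 100 ≡ 26, 29^32 ≡ 26² = 676 ≡ 10. Since 35 = 32 + 2 + 1, 29^35 ≡ 10·27·29: 10·27 = 270 ≡ 11, then 11·29 = 319 ≡ 23. So 29^35 ≡ 23 (mod 37).
Hence f⁻¹(29) = 23.

23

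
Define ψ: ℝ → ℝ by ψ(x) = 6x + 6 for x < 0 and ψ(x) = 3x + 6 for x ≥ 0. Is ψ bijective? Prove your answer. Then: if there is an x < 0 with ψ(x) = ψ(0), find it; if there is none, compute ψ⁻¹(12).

2

Both pieces are strictly increasing (slopes 6 and 3), so each is injective on its own interval.
The left piece maps (−∞, 0) onto (−∞, 6); the right piece maps [0, ∞) onto [6, ∞).
Since 6 = 6, the images partition ℝ: ψ is injective and surjective, hence bijective.
Because the two images are disjoint, no x < 0 has ψ(x) = ψ(0), so we compute ψ⁻¹(12): 12 lies in [6, ∞), so solve 3x + 6 = 12: x = (12 − 6)/3 = 2.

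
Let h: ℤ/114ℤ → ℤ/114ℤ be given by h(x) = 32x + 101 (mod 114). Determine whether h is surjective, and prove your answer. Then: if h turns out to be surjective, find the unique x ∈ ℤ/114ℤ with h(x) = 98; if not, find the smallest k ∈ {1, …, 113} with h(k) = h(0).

57

Since gcd(32, 114) = 2, we have 32x ≡ 0 (mod 2) for all x, so h(x) ≡ 1 (mod 2).
But 0 ≢ 1 (mod 2), so 0 ∈ ℤ/114ℤ has no preimage. So h is not surjective.
Since h is not surjective, we find the least positive k with h(k) = h(0): this means 32k ≡ 0 (mod 114), i.e. 114 ∣ 32k. Since gcd(32, 114) = 2, dividing through by 2 this holds exactly when 57 ∣ 16k, and as gcd(16, 57) = 1, exactly when 57 ∣ k.
The smallest positive such k is 57.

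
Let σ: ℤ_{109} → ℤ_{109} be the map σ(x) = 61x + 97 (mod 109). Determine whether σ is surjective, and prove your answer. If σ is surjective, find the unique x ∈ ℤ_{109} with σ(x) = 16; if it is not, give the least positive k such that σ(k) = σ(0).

Since gcd(61, 109) = 1, 61 is invertible modulo 109. Euclid's algorithm: 109 = 1·61 + 48, 61 = 1·48 + 13, 48 = 3·13 + 9, 13 = 1·9 + 4, 9 = 2·4 + 1; back-substituting gives 1 = 84·61 − 47·109, so 61⁻¹ ≡ 84 (mod 109).
For any y ∈ ℤ_{109}, x = 84(y − 97) mod 109 satisfies σ(x) = 61·84(y − 97) + 97 ≡ y (since 61·84 ≡ 1 mod 109). So every y has a preimage.
Hence σ is surjective.
Since σ is surjective, we compute σ⁻¹(16): solve 61x + 97 ≡ 16 (mod 109), i.e. 61x ≡ 28 (mod 109).
Multiplying by 61⁻¹ = 84 gives x ≡ 84·28 = 2352 = 21·109 + 63 ≡ 63 (mod 109).
Check: σ(63) = 61·63 + 97 = 3940 = 36·109 + 16 ≡ 16 (mod 109).

63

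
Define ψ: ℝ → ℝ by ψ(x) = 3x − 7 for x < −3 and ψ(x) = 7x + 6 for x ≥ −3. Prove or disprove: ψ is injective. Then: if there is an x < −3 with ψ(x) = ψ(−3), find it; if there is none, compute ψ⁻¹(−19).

-4

Both pieces are strictly increasing (slopes 3 and 7), so each is injective on its own interval.
The left piece maps (−∞, −3) onto (−∞, −16); the right piece maps [−3, ∞) onto [−15, ∞).
These images are disjoint, so no value is attained by both pieces. So ψ is injective.
Because the two images are disjoint, no x < −3 has ψ(x) = ψ(−3), so we compute ψ⁻¹(−19): −19 lies in (−∞, −16), so solve 3x − 7 = −19: x = (−19 + 7)/3 = −4.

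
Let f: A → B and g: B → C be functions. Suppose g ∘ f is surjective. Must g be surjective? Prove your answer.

surjective

Let c ∈ C. Since g ∘ f is surjective, some a ∈ A has g(f(a)) = c. Then b = f(a) ∈ B satisfies g(b) = c. So g is surjective.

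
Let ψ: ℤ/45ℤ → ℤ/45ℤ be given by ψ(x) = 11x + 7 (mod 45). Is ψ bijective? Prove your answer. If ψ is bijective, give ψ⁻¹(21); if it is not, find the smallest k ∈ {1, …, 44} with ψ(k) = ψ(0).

34

If ψ(u) = ψ(v), then 11u ≡ 11v (mod 45). Because gcd(11, 45) = 1, we may cancel 11 to get u ≡ v (mod 45).
We now compute 11⁻¹ mod 45 explicitly. Euclid's algorithm: 45 = 4·11 + 1; back-substituting gives 1 = 41·11 − 10·45, so 11⁻¹ ≡ 41 (mod 45).
Then y ↦ 41(y − 7) is a two-sided inverse to ψ, so every y ∈ ℤ/45ℤ has a preimage.
Therefore ψ is bijective.
Since ψ is bijective, we compute ψ⁻¹(21): solve 11x + 7 ≡ 21 (mod 45), i.e. 11x ≡ 14 (mod 45).
Multiplying by 11⁻¹ = 41 gives x ≡ 41·14 = 574 = 12·45 + 34 ≡ 34 (mod 45).
Check: ψ(34) = 11·34 + 7 = 381 = 8·45 + 21 ≡ 21 (mod 45).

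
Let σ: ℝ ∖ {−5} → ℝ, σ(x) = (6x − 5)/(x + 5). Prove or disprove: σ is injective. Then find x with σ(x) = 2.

15/4

Suppose σ(u) = σ(v). Cross-multiplying: (6u − 5)(v + 5) = (6v − 5)(u + 5).
Expanding both sides and cancelling the symmetric terms leaves 35·(u − v) = 0. Since 35 ≠ 0, u = v. Hence σ is injective.
Solving σ(x) = 2: cross-multiplying gives 6x − 5 = 2(x + 5), which rearranges to 4x = 15, so x = 15/4.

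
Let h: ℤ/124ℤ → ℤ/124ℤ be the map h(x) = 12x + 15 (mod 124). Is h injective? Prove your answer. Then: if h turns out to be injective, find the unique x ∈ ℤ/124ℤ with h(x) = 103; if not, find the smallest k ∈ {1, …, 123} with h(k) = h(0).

31

We have gcd(12, 124) = 4 > 1. Taking a = 0 and b = 31: h(0) = 15 and h(31) = 12·31 + 15 = 387 ≡ 15 (mod 124).
So h(0) = h(31) while 0 ≠ 31, thus h is not injective.
Since h is not injective, we find the least positive k with h(k) = h(0): this means 12k ≡ 0 (mod 124), i.e. 124 ∣ 12k. Since gcd(12, 124) = 4, dividing through by 4 this holds exactly when 31 ∣ 3k, and as gcd(3, 31) = 1, exactly when 31 ∣ k.
The smallest positive such k is 31.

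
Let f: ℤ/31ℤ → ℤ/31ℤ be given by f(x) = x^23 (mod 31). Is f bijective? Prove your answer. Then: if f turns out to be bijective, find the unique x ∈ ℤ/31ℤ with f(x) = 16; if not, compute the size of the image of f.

Since 31 is prime, the nonzero elements of ℤ/31ℤ form a cyclic group of order 30.
As gcd(23, 30) = 1, raising to the 23rd power is a bijection on this group: if a^23 ≡ b^23 then (ab^{−1})^23 = 1, and the only element of order dividing gcd(23, 30) = 1 is 1, so a = b.
With f(0) = 0 this makes f injective on all of ℤ/31ℤ, hence bijective (finite equal-size domain and codomain). In particular f is bijective.
Since f is bijective, we find the preimage of 16. The inverse of x ↦ x^23 on (ℤ/31ℤ)^× is x ↦ x^17, because 23·17 = 391 = 13·30 + 1 ≡ 1 (mod 30) and x^{30} = 1 for x ≠ 0 (Fermat). So f⁻¹(16) = 16^17 mod 31.
Repeated squaring mod 31: 16^1 ≡ 16, 16^2 ≡ 16² = 256 ≡ 8, 16^4 ≡ 8² = 64 ≡ 2, 16^8 ≡ 2² = 4, 16^16 ≡ 4² = 16. Since 17 = 16 + 1, 16^17 ≡ 16·16: 16·16 = 256 ≡ 8. So 16^17 ≡ 8 (mod 31).
Hence f⁻¹(16) = 8.

8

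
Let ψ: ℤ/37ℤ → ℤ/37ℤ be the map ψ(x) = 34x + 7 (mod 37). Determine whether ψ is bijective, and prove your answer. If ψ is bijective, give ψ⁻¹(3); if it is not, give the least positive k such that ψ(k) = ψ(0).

If ψ(a) = ψ(b), then 34a ≡ 34b (mod 37). Because gcd(34, 37) = 1, we may cancel 34 to get a ≡ b (mod 37).
We now compute 34⁻¹ mod 37 explicitly. Euclid's algorithm: 37 = 1·34 + 3, 34 = 11·3 + 1; back-substituting gives 1 = 12·34 − 11·37, so 34⁻¹ ≡ 12 (mod 37).
Then y ↦ 12(y − 7) is a two-sided inverse to ψ, so every y ∈ ℤ/37ℤ has a preimage.
Thus ψ is bijective.
Since ψ is bijective, we compute ψ⁻¹(3): solve 34x + 7 ≡ 3 (mod 37), i.e. 34x ≡ 33 (mod 37).
Multiplying by 34⁻¹ = 12 gives x ≡ 12·33 = 396 = 10·37 + 26 ≡ 26 (mod 37).
Check: ψ(26) = 34·26 + 7 = 891 = 24·37 + 3 ≡ 3 (mod 37).

26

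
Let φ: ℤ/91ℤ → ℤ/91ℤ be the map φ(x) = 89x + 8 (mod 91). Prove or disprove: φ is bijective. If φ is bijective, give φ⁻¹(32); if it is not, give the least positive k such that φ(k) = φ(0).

79

If φ(x_1) = φ(x_2), then 89x_1 ≡ 89x_2 (mod 91). Because gcd(89, 91) = 1, we may cancel 89 to get x_1 ≡ x_2 (mod 91).
We now compute 89⁻¹ mod 91 explicitly. Euclid's algorithm: 91 = 1·89 + 2, 89 = 44·2 + 1; back-substituting gives 1 = 45·89 − 44·91, so 89⁻¹ ≡ 45 (mod 91).
For any y ∈ ℤ/91ℤ, x = 45(y − 8) mod 91 satisfies φ(x) = 89·45(y − 8) + 8 ≡ y (since 89·45 ≡ 1 mod 91). So every y has a preimage.
Thus φ is bijective.
Since φ is bijective, we compute φ⁻¹(32): solve 89x + 8 ≡ 32 (mod 91), i.e. 89x ≡ 24 (mod 91).
Multiplying by 89⁻¹ = 45 gives x ≡ 45·24 = 1080 = 11·91 + 79 ≡ 79 (mod 91).
Check: φ(79) = 89·79 + 8 = 7039 = 77·91 + 32 ≡ 32 (mod 91).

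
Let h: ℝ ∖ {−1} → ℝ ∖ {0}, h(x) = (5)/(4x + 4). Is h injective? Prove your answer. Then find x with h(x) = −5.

-5/4

Suppose h(a) = h(b). Cross-multiplying: (5)(4b + 4) = (5)(4a + 4).
Expanding both sides and cancelling the symmetric terms leaves −20·(a − b) = 0. Since −20 ≠ 0, a = b. Therefore h is injective.
Solving h(x) = −5: cross-multiplying gives 5 = −5(4x + 4), which rearranges to 20x = −25, so x = −5/4.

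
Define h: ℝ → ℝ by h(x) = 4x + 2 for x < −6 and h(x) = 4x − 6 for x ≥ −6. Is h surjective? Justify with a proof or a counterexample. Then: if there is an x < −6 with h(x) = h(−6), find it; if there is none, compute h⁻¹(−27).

-8

Both pieces are strictly increasing (slopes 4 and 4), so each is injective on its own interval.
The left piece maps (−∞, −6) onto (−∞, −22); the right piece maps [−6, ∞) onto [−30, ∞).
The union (−∞, −22) ∪ [−30, ∞) covers ℝ, so h is surjective.
For the follow-up: the images overlap, so an x < −6 with h(x) = h(−6) exists. h(−6) = −30; solving 4x + 2 = −30 for x < −6 gives x = (−30 − 2)/4 = −8.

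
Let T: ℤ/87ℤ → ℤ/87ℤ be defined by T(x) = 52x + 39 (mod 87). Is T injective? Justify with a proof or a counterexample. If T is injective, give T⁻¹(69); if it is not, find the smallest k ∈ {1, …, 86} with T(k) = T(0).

Suppose T(u) = T(v) in ℤ/87ℤ. Then 52u + 39 ≡ 52v + 39 (mod 87), thus 52(u − v) ≡ 0 (mod 87).
Since gcd(52, 87) = 1, 52 is invertible modulo 87, thus u − v ≡ 0 (mod 87), i.e. u = v.
Hence T is injective.
We now compute 52⁻¹ mod 87 explicitly. Euclid's algorithm: 87 = 1·52 + 35, 52 = 1·35 + 17, 35 = 2·17 + 1; back-substituting gives 1 = 82·52 − 49·87, so 52⁻¹ ≡ 82 (mod 87).
Since T is injective, we find T⁻¹(69): we need 52x ≡ 69 − 39 ≡ 30 (mod 87). Using 52⁻¹ = 82: x ≡ 82·30 = 2460 = 28·87 + 24, so x = 24.
Check: T(24) = 52·24 + 39 = 1287 = 14·87 + 69 ≡ 69 (mod 87).

24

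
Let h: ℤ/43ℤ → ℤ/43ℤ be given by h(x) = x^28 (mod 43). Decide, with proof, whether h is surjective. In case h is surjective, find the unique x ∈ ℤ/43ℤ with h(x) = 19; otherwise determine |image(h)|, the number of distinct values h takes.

4

h(1) = 1^28 = 1.
h(2): Repeated squaring mod 43: 2^1 ≡ 2, 2^2 ≡ 2² = 4, 2^4 ≡ 4² = 16, 2^8 ≡ 16² = 256 ≡ 41, 2^16 ≡ 41² = 1681 ≡ 4. Since 28 = 16 + 8 + 4, 2^28 ≡ 4·41·16: 4·41 = 164 ≡ 35, then 35·16 = 560 ≡ 1. So 2^28 ≡ 1 (mod 43).
So h(1) = h(2) = 1 while 1 ≠ 2, therefore h is not injective.
A non-injective map from the 43-element set ℤ/43ℤ to itself takes at most 42 distinct values, so it cannot be surjective. Thus h is not surjective.
Since h is not surjective, we determine |image(h)|. Computing x^28 mod 43 for each x (by repeated squaring, reducing mod 43 at every step), the values h(0), h(1), …, h(42) are: 0, 1, 1, 6, 1, 6, 6, 36, 1, 36, 6, 1, 6, 36, 36, 36, 1, 36, 36, 6, 6, 1, 1, 6, 6, 36, 36, 1, 36, 36, 36, 6, 1, 6, 36, 1, 36, 6, 6, 1, 6, 1, 1.
The distinct values are {0, 1, 6, 36}; there are 4 of them.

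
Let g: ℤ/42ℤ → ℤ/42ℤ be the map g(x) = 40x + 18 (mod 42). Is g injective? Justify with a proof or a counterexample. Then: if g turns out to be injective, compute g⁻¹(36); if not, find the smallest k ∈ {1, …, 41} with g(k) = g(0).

21

We have gcd(40, 42) = 2 > 1. Taking s = 0 and t = 21: g(0) = 18 and g(21) = 40·21 + 18 = 858 ≡ 18 (mod 42).
So g(0) = g(21) while 0 ≠ 21, thus g is not injective.
Since g is not injective, we find the least positive k with g(k) = g(0): this means 40k ≡ 0 (mod 42), i.e. 42 ∣ 40k. Since gcd(40, 42) = 2, dividing through by 2 this holds exactly when 21 ∣ 20k, and as gcd(20, 21) = 1, exactly when 21 ∣ k.
The smallest positive such k is 21.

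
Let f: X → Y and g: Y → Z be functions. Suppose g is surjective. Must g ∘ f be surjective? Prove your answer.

No. Take X = {1}, Y = Z = {1, 2, 3, 4}, f(1) = 1, and g = identity (surjective).
Then (g ∘ f)(1) = 1, and 4 ∈ Z has no preimage under g ∘ f, so g ∘ f is not surjective.

not surjective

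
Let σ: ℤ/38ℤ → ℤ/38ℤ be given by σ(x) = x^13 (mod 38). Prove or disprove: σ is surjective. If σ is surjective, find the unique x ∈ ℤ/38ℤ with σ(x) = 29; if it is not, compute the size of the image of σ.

15

Computing x^13 mod 38 for each x (by repeated squaring, reducing mod 38 at every step), the values σ(0), σ(1), …, σ(37) are: 0, 1, 22, 33, 28, 17, 4, 7, 8, 25, 32, 11, 12, 15, 2, 29, 24, 35, 18, 19, 20, 3, 14, 9, 36, 23, 26, 27, 6, 13, 30, 31, 34, 21, 10, 5, 16, 37.
Every element of ℤ/38ℤ appears exactly once in this list, so σ is a bijection, and in particular surjective.
Since σ is surjective, we read off the preimage of 29 from the same table: σ(15) = 29, so σ⁻¹(29) = 15.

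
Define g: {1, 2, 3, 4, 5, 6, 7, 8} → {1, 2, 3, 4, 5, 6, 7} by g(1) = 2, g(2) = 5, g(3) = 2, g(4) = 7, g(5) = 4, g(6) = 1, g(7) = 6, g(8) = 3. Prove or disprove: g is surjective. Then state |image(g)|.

Every element of the codomain has a preimage: 1 = g(6), 2 = g(1), 3 = g(8), 4 = g(5), 5 = g(2), 6 = g(7), 7 = g(4).
So g is surjective.
The image of g is {1, 2, 3, 4, 5, 6, 7}, which has 7 elements.

7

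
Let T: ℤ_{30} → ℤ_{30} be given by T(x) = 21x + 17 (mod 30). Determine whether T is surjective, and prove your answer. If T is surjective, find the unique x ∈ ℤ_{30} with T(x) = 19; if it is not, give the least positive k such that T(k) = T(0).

By definition, T is surjective if every y in the codomain equals T(x) for some x in the domain.
Since gcd(21, 30) = 3, we have 21x ≡ 0 (mod 3) for all x, so T(x) ≡ 2 (mod 3).
But 0 ≢ 2 (mod 3), so 0 ∈ ℤ_{30} has no preimage. Therefore T is not surjective.
Since T is not surjective, we find the least positive k with T(k) = T(0): this means 21k ≡ 0 (mod 30), i.e. 30 ∣ 21k. Since gcd(21, 30) = 3, dividing through by 3 this holds exactly when 10 ∣ 7k, and as gcd(7, 10) = 1, exactly when 10 ∣ k.
The smallest positive such k is 10.

10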